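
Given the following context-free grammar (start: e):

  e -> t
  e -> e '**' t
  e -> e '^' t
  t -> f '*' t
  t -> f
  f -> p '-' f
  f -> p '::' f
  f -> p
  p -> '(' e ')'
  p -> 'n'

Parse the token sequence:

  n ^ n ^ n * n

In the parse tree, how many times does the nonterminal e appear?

3

[e [e [e [t [f [p n]]]] ^ [t [f [p n]]]] ^ [t [f [p n]] * [t [f [p n]]]]]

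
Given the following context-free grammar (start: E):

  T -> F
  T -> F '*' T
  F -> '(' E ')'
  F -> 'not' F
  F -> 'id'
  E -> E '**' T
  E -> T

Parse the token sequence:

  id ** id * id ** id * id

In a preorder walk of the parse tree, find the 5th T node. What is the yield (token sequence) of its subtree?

id

[E [E [E [T [F id]]] ** [T [F id] * [T [F id]]]] ** [T [F id] * [T [F id]]]]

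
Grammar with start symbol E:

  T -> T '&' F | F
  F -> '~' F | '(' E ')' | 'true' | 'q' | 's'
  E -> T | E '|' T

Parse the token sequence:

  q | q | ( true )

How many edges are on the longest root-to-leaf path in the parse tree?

6

[E [E [E [T [F q]]] | [T [F q]]] | [T [F ( [E [T [F true]]] )]]]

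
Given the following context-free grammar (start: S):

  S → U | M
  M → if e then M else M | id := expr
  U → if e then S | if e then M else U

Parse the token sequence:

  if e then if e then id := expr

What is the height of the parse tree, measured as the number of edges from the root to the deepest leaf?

[S [U if e then [S [U if e then [S [M id := expr]]]]]]

6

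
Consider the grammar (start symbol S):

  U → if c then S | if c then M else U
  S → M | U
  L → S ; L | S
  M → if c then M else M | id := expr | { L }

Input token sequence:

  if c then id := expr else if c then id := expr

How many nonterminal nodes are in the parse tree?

[S [U if c then [M id := expr] else [U if c then [S [M id := expr]]]]]

6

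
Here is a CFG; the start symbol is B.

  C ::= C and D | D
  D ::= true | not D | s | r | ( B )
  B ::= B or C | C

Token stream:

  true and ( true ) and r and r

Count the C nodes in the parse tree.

5

[B [C [C [C [C [D true]] and [D ( [B [C [D true]]] )]] and [D r]] and [D r]]]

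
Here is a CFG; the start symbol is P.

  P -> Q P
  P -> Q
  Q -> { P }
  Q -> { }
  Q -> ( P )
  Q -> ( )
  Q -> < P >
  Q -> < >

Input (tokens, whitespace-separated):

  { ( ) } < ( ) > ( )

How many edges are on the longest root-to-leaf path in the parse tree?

5

[P [Q { [P [Q ( )]] }] [P [Q < [P [Q ( )]] >] [P [Q ( )]]]]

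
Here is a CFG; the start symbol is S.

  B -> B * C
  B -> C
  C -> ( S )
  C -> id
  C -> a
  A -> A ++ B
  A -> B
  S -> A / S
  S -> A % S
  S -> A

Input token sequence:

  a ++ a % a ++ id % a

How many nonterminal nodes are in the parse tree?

18

[S [A [A [B [C a]]] ++ [B [C a]]] % [S [A [A [B [C a]]] ++ [B [C id]]] % [S [A [B [C a]]]]]]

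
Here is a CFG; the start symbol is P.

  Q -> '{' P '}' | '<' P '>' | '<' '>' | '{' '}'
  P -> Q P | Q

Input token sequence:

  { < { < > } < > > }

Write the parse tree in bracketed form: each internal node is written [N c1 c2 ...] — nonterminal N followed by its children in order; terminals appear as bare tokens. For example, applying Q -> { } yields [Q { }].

P
Q
{ P }
{ Q }
{ < P > }
{ < Q P > }
{ < { P } P > }
{ < { Q } P > }
{ < { < > } P > }
{ < { < > } Q > }
{ < { < > } < > > }

[P [Q { [P [Q < [P [Q { [P [Q < >]] }] [P [Q < >]]] >]] }]]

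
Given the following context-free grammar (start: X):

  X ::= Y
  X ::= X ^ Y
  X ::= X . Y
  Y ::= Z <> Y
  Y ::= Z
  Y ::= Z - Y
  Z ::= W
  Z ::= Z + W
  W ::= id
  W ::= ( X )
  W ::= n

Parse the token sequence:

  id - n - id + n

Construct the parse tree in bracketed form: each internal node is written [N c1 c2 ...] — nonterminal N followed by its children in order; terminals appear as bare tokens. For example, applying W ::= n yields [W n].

X
Y
Z - Y
W - Y
id - Y
id - Z - Y
id - W - Y
id - n - Y
id - n - Z
id - n - Z + W
id - n - W + W
id - n - id + W
id - n - id + n

[X [Y [Z [W id]] - [Y [Z [W n]] - [Y [Z [Z [W id]] + [W n]]]]]]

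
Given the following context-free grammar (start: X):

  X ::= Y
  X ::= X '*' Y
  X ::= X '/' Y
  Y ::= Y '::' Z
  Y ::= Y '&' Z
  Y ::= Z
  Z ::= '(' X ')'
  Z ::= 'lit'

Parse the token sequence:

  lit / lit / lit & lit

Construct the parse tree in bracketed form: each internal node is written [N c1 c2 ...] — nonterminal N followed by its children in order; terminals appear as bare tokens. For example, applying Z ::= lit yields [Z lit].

X
X / Y
X / Y / Y
Y / Y / Y
Z / Y / Y
lit / Y / Y
lit / Z / Y
lit / lit / Y
lit / lit / Y & Z
lit / lit / Z & Z
lit / lit / lit & Z
lit / lit / lit & lit

[X [X [X [Y [Z lit]]] / [Y [Z lit]]] / [Y [Y [Z lit]] & [Z lit]]]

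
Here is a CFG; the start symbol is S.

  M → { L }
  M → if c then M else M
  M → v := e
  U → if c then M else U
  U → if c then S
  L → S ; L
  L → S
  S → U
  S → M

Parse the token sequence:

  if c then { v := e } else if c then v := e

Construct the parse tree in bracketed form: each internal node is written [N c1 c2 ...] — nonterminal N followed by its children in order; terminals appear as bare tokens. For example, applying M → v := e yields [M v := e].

S
U
if c then M else U
if c then { L } else U
if c then { S } else U
if c then { M } else U
if c then { v := e } else U
if c then { v := e } else if c then S
if c then { v := e } else if c then M
if c then { v := e } else if c then v := e

[S [U if c then [M { [L [S [M v := e]]] }] else [U if c then [S [M v := e]]]]]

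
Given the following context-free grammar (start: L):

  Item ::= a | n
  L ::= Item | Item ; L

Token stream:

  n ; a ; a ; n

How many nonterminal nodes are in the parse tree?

8

[L [Item n] ; [L [Item a] ; [L [Item a] ; [L [Item n]]]]]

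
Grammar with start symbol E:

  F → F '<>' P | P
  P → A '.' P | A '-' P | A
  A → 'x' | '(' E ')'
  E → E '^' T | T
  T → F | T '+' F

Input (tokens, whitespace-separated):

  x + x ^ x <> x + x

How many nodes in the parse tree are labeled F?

[E [E [T [T [F [P [A x]]]] + [F [P [A x]]]]] ^ [T [T [F [F [P [A x]]] <> [P [A x]]]] + [F [P [A x]]]]]

5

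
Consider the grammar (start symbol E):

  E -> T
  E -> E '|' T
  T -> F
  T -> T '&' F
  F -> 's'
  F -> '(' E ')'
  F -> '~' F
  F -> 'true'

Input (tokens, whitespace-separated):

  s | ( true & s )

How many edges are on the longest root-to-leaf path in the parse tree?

7

[E [E [T [F s]]] | [T [F ( [E [T [T [F true]] & [F s]]] )]]]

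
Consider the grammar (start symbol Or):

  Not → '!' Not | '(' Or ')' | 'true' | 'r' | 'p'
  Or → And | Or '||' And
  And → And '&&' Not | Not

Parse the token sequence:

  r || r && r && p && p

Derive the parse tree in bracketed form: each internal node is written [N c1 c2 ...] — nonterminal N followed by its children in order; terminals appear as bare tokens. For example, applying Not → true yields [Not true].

Or
Or || And
And || And
Not || And
r || And
r || And && Not
r || And && Not && Not
r || And && Not && Not && Not
r || Not && Not && Not && Not
r || r && Not && Not && Not
r || r && r && Not && Not
r || r && r && p && Not
r || r && r && p && p

[Or [Or [And [Not r]]] || [And [And [And [And [Not r]] && [Not r]] && [Not p]] && [Not p]]]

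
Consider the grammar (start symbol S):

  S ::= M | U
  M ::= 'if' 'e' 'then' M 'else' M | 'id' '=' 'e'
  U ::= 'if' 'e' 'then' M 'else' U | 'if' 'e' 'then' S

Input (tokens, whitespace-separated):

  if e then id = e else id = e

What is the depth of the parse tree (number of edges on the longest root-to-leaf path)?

3

[S [M if e then [M id = e] else [M id = e]]]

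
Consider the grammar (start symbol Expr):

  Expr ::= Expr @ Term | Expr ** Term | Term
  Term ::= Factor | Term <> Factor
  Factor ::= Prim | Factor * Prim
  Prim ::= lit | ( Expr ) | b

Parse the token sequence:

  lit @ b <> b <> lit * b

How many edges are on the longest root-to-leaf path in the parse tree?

[Expr [Expr [Term [Factor [Prim lit]]]] @ [Term [Term [Term [Factor [Prim b]]] <> [Factor [Prim b]]] <> [Factor [Factor [Prim lit]] * [Prim b]]]]

6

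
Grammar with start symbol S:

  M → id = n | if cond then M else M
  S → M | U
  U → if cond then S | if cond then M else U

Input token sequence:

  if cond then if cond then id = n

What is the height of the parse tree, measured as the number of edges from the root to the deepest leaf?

[S [U if cond then [S [U if cond then [S [M id = n]]]]]]

6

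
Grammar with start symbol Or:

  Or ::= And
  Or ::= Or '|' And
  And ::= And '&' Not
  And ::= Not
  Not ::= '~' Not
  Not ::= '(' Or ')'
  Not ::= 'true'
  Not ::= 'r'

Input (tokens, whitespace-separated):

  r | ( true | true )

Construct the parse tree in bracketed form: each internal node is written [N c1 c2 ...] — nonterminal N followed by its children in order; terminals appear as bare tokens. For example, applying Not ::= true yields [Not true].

Or
Or | And
And | And
Not | And
r | And
r | Not
r | ( Or )
r | ( Or | And )
r | ( And | And )
r | ( Not | And )
r | ( true | And )
r | ( true | Not )
r | ( true | true )

[Or [Or [And [Not r]]] | [And [Not ( [Or [Or [And [Not true]]] | [And [Not true]]] )]]]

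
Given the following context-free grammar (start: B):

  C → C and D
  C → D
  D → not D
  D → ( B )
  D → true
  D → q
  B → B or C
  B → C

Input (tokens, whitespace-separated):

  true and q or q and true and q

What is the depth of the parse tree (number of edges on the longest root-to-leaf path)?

[B [B [C [C [D true]] and [D q]]] or [C [C [C [D q]] and [D true]] and [D q]]]

5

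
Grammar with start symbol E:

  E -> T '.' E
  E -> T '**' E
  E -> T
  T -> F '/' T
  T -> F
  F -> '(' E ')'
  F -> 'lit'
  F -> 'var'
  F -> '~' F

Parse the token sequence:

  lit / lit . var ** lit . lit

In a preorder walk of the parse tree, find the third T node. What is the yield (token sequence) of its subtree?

var

[E [T [F lit] / [T [F lit]]] . [E [T [F var]] ** [E [T [F lit]] . [E [T [F lit]]]]]]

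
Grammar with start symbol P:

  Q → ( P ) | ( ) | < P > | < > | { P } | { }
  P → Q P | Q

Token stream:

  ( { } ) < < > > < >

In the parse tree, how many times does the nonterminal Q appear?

5

[P [Q ( [P [Q { }]] )] [P [Q < [P [Q < >]] >] [P [Q < >]]]]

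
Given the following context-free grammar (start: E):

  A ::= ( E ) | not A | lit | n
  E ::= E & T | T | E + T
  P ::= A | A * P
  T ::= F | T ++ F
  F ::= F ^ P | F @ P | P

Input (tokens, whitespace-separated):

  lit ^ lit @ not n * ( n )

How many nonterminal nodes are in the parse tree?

19

[E [T [F [F [F [P [A lit]]] ^ [P [A lit]]] @ [P [A not [A n]] * [P [A ( [E [T [F [P [A n]]]]] )]]]]]]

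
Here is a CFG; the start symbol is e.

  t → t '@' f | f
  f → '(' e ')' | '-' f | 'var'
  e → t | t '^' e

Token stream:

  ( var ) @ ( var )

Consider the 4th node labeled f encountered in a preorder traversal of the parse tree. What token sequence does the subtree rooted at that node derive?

[e [t [t [f ( [e [t [f var]]] )]] @ [f ( [e [t [f var]]] )]]]

var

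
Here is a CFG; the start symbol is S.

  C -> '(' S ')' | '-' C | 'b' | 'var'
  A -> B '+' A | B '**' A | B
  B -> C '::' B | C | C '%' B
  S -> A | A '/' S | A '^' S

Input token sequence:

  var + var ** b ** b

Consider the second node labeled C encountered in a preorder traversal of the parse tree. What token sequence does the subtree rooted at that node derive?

var

[S [A [B [C var]] + [A [B [C var]] ** [A [B [C b]] ** [A [B [C b]]]]]]]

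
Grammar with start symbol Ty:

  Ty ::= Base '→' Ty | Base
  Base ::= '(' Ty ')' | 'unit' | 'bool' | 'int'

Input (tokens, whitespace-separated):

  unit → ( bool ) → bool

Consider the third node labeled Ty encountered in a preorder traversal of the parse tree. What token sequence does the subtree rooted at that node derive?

[Ty [Base unit] → [Ty [Base ( [Ty [Base bool]] )] → [Ty [Base bool]]]]

bool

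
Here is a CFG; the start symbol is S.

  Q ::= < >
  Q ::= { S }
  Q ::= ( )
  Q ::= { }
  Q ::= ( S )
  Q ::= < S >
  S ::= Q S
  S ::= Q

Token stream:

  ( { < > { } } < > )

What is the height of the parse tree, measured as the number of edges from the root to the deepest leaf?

[S [Q ( [S [Q { [S [Q < >] [S [Q { }]]] }] [S [Q < >]]] )]]

7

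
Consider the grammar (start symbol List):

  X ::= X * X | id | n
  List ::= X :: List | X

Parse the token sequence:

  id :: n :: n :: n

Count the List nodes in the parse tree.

[List [X id] :: [List [X n] :: [List [X n] :: [List [X n]]]]]

4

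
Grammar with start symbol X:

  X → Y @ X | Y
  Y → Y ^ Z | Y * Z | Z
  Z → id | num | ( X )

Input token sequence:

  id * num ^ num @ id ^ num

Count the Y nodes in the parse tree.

5

[X [Y [Y [Y [Z id]] * [Z num]] ^ [Z num]] @ [X [Y [Y [Z id]] ^ [Z num]]]]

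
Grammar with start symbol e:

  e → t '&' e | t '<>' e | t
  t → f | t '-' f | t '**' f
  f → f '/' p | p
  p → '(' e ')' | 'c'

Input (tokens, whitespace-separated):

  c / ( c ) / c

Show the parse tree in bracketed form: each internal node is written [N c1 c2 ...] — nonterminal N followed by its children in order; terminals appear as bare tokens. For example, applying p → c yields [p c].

e
t
f
f / p
f / p / p
p / p / p
c / p / p
c / ( e ) / p
c / ( t ) / p
c / ( f ) / p
c / ( p ) / p
c / ( c ) / p
c / ( c ) / c

[e [t [f [f [f [p c]] / [p ( [e [t [f [p c]]]] )]] / [p c]]]]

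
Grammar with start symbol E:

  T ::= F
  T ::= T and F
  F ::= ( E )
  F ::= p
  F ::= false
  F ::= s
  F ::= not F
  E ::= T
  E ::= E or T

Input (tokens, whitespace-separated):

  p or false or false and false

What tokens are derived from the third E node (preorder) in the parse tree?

p

[E [E [E [T [F p]]] or [T [F false]]] or [T [T [F false]] and [F false]]]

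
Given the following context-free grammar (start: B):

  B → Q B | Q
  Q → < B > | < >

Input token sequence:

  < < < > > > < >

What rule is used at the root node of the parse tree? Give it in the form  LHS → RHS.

B → Q B

[B [Q < [B [Q < [B [Q < >]] >]] >] [B [Q < >]]]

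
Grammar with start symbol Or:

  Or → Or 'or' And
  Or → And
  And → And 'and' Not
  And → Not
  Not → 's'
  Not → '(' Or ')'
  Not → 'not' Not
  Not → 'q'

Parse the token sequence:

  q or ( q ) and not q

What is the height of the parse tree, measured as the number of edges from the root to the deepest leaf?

7

[Or [Or [And [Not q]]] or [And [And [Not ( [Or [And [Not q]]] )]] and [Not not [Not q]]]]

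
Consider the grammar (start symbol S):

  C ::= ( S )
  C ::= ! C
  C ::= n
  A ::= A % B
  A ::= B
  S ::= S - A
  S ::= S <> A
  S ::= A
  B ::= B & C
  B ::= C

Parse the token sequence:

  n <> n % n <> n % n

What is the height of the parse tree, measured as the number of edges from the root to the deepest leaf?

6

[S [S [S [A [B [C n]]]] <> [A [A [B [C n]]] % [B [C n]]]] <> [A [A [B [C n]]] % [B [C n]]]]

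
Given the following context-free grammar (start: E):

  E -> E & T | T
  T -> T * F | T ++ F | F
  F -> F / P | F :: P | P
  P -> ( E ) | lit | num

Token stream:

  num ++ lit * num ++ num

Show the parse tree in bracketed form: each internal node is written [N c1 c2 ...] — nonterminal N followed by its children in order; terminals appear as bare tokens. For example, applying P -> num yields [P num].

[E [T [T [T [T [F [P num]]] ++ [F [P lit]]] * [F [P num]]] ++ [F [P num]]]]

E
T
T ++ F
T * F ++ F
T ++ F * F ++ F
F ++ F * F ++ F
P ++ F * F ++ F
num ++ F * F ++ F
num ++ P * F ++ F
num ++ lit * F ++ F
num ++ lit * P ++ F
num ++ lit * num ++ F
num ++ lit * num ++ P
num ++ lit * num ++ num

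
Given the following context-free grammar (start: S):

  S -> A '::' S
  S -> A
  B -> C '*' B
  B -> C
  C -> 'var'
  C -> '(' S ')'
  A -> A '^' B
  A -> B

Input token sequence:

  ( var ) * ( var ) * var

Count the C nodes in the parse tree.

[S [A [B [C ( [S [A [B [C var]]]] )] * [B [C ( [S [A [B [C var]]]] )] * [B [C var]]]]]]

5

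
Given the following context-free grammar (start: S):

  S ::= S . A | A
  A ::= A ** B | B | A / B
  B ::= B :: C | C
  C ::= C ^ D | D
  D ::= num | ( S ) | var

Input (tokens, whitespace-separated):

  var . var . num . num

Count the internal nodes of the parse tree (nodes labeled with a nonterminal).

[S [S [S [S [A [B [C [D var]]]]] . [A [B [C [D var]]]]] . [A [B [C [D num]]]]] . [A [B [C [D num]]]]]

20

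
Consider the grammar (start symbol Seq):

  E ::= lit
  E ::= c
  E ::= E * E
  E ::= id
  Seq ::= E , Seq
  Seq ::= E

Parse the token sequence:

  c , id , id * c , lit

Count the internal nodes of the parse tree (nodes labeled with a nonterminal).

[Seq [E c] , [Seq [E id] , [Seq [E [E id] * [E c]] , [Seq [E lit]]]]]

10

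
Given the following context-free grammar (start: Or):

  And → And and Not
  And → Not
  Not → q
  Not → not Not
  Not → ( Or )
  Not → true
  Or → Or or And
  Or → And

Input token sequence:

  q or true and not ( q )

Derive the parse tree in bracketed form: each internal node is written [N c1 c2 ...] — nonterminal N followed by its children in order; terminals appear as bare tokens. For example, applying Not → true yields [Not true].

Or
Or or And
And or And
Not or And
q or And
q or And and Not
q or Not and Not
q or true and Not
q or true and not Not
q or true and not ( Or )
q or true and not ( And )
q or true and not ( Not )
q or true and not ( q )

[Or [Or [And [Not q]]] or [And [And [Not true]] and [Not not [Not ( [Or [And [Not q]]] )]]]]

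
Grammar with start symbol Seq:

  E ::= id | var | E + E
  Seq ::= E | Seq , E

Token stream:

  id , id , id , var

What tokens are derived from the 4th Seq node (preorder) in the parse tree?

id

[Seq [Seq [Seq [Seq [E id]] , [E id]] , [E id]] , [E var]]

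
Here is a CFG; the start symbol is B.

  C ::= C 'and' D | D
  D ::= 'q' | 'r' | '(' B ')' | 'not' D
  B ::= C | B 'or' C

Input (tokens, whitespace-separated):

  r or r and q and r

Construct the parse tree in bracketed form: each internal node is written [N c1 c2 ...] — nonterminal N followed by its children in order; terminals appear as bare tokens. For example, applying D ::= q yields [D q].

B
B or C
C or C
D or C
r or C
r or C and D
r or C and D and D
r or D and D and D
r or r and D and D
r or r and q and D
r or r and q and r

[B [B [C [D r]]] or [C [C [C [D r]] and [D q]] and [D r]]]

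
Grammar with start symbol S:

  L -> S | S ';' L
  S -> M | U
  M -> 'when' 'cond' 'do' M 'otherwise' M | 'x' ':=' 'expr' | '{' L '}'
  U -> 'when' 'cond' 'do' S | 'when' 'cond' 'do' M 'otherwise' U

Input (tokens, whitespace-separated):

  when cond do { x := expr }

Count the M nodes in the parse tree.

[S [U when cond do [S [M { [L [S [M x := expr]]] }]]]]

2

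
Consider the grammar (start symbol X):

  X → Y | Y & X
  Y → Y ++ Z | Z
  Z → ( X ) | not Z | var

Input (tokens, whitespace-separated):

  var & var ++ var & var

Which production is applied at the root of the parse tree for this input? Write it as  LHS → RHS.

[X [Y [Z var]] & [X [Y [Y [Z var]] ++ [Z var]] & [X [Y [Z var]]]]]

X → Y & X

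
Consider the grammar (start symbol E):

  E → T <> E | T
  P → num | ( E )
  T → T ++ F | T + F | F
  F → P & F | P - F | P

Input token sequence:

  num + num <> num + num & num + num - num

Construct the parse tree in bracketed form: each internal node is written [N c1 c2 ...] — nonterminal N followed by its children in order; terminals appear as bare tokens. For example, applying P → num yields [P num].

[E [T [T [F [P num]]] + [F [P num]]] <> [E [T [T [T [F [P num]]] + [F [P num] & [F [P num]]]] + [F [P num] - [F [P num]]]]]]

E
T <> E
T + F <> E
F + F <> E
P + F <> E
num + F <> E
num + P <> E
num + num <> E
num + num <> T
num + num <> T + F
num + num <> T + F + F
num + num <> F + F + F
num + num <> P + F + F
num + num <> num + F + F
num + num <> num + P & F + F
num + num <> num + num & F + F
num + num <> num + num & P + F
num + num <> num + num & num + F
num + num <> num + num & num + P - F
num + num <> num + num & num + num - F
num + num <> num + num & num + num - P
num + num <> num + num & num + num - num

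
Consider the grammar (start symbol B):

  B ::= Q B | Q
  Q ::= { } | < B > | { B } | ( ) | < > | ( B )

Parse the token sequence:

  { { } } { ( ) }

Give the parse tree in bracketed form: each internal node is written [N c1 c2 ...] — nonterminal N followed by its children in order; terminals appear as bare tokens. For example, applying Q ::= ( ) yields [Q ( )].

B
Q B
{ B } B
{ Q } B
{ { } } B
{ { } } Q
{ { } } { B }
{ { } } { Q }
{ { } } { ( ) }

[B [Q { [B [Q { }]] }] [B [Q { [B [Q ( )]] }]]]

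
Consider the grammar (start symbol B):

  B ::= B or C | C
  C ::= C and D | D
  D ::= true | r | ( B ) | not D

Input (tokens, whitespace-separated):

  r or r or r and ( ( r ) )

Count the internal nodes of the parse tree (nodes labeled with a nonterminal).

[B [B [B [C [D r]]] or [C [D r]]] or [C [C [D r]] and [D ( [B [C [D ( [B [C [D r]]] )]]] )]]]

17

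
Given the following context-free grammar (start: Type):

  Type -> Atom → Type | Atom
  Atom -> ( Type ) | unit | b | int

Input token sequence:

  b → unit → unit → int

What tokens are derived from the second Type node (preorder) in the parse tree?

unit → unit → int

[Type [Atom b] → [Type [Atom unit] → [Type [Atom unit] → [Type [Atom int]]]]]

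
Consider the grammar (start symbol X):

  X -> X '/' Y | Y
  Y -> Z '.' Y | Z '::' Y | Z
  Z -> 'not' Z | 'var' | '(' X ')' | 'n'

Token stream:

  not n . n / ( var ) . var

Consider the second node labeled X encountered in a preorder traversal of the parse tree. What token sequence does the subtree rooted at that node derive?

[X [X [Y [Z not [Z n]] . [Y [Z n]]]] / [Y [Z ( [X [Y [Z var]]] )] . [Y [Z var]]]]

not n . n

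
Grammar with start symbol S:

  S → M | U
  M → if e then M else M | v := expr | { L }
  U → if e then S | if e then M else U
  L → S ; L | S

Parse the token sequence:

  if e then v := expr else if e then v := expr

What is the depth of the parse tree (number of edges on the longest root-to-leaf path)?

[S [U if e then [M v := expr] else [U if e then [S [M v := expr]]]]]

5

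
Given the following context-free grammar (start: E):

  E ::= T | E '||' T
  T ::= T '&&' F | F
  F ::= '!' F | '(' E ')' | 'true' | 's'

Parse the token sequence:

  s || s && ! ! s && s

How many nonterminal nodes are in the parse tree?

12

[E [E [T [F s]]] || [T [T [T [F s]] && [F ! [F ! [F s]]]] && [F s]]]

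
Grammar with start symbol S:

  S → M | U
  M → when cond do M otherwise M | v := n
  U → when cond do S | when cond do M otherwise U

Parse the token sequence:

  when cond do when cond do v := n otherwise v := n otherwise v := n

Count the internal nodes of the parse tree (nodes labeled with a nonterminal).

6

[S [M when cond do [M when cond do [M v := n] otherwise [M v := n]] otherwise [M v := n]]]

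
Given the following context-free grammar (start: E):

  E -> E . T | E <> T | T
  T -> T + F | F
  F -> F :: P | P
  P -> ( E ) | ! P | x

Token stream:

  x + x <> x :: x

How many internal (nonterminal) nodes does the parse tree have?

13

[E [E [T [T [F [P x]]] + [F [P x]]]] <> [T [F [F [P x]] :: [P x]]]]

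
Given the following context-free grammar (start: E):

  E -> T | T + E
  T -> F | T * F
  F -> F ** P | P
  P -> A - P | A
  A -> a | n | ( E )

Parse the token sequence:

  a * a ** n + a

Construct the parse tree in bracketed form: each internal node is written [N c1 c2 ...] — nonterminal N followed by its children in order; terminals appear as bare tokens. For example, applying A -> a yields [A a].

E
T + E
T * F + E
F * F + E
P * F + E
A * F + E
a * F + E
a * F ** P + E
a * P ** P + E
a * A ** P + E
a * a ** P + E
a * a ** A + E
a * a ** n + E
a * a ** n + T
a * a ** n + F
a * a ** n + P
a * a ** n + A
a * a ** n + a

[E [T [T [F [P [A a]]]] * [F [F [P [A a]]] ** [P [A n]]]] + [E [T [F [P [A a]]]]]]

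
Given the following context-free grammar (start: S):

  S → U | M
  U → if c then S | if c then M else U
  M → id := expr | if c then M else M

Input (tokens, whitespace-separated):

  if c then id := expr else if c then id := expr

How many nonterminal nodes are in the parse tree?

6

[S [U if c then [M id := expr] else [U if c then [S [M id := expr]]]]]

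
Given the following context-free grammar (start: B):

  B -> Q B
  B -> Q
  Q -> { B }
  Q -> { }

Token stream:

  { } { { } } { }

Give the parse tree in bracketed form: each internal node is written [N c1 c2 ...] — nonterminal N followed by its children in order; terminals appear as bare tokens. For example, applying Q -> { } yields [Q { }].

B
Q B
{ } B
{ } Q B
{ } { B } B
{ } { Q } B
{ } { { } } B
{ } { { } } Q
{ } { { } } { }

[B [Q { }] [B [Q { [B [Q { }]] }] [B [Q { }]]]]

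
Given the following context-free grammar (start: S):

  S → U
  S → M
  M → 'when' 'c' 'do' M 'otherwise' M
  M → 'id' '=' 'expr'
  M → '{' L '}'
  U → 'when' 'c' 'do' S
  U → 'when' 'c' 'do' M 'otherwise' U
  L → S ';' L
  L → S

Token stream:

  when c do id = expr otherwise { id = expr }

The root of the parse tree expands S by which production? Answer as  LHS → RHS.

S → M

[S [M when c do [M id = expr] otherwise [M { [L [S [M id = expr]]] }]]]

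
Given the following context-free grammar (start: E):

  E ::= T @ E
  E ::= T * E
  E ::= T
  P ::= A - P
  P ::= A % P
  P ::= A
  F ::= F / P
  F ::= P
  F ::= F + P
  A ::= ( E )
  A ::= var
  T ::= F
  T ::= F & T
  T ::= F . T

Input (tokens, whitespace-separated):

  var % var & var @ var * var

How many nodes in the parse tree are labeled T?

4

[E [T [F [P [A var] % [P [A var]]]] & [T [F [P [A var]]]]] @ [E [T [F [P [A var]]]] * [E [T [F [P [A var]]]]]]]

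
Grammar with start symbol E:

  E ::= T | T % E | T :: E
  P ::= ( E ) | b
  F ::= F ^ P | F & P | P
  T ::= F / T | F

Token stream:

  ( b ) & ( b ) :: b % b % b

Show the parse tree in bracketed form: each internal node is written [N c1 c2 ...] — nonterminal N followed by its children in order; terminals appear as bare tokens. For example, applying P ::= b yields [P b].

[E [T [F [F [P ( [E [T [F [P b]]]] )]] & [P ( [E [T [F [P b]]]] )]]] :: [E [T [F [P b]]] % [E [T [F [P b]]] % [E [T [F [P b]]]]]]]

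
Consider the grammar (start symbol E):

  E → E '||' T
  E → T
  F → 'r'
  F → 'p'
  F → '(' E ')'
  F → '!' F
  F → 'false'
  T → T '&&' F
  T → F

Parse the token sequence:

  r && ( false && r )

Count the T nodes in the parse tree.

[E [T [T [F r]] && [F ( [E [T [T [F false]] && [F r]]] )]]]

4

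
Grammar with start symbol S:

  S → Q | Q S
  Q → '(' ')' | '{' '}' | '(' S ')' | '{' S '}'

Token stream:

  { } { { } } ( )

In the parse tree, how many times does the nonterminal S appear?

4

[S [Q { }] [S [Q { [S [Q { }]] }] [S [Q ( )]]]]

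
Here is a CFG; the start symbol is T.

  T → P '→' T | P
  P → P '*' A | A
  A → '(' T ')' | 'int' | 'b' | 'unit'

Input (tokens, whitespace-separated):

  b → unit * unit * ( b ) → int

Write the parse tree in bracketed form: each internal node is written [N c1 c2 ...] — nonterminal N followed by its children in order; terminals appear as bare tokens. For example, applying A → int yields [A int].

[T [P [A b]] → [T [P [P [P [A unit]] * [A unit]] * [A ( [T [P [A b]]] )]] → [T [P [A int]]]]]

T
P → T
A → T
b → T
b → P → T
b → P * A → T
b → P * A * A → T
b → A * A * A → T
b → unit * A * A → T
b → unit * unit * A → T
b → unit * unit * ( T ) → T
b → unit * unit * ( P ) → T
b → unit * unit * ( A ) → T
b → unit * unit * ( b ) → T
b → unit * unit * ( b ) → P
b → unit * unit * ( b ) → A
b → unit * unit * ( b ) → int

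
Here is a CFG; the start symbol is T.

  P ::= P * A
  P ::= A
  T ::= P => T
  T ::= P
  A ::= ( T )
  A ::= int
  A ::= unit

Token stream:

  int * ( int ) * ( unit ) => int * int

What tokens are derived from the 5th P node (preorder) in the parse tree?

unit

[T [P [P [P [A int]] * [A ( [T [P [A int]]] )]] * [A ( [T [P [A unit]]] )]] => [T [P [P [A int]] * [A int]]]]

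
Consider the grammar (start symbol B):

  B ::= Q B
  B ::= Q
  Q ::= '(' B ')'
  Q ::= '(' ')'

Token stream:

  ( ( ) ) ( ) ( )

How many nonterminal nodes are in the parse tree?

8

[B [Q ( [B [Q ( )]] )] [B [Q ( )] [B [Q ( )]]]]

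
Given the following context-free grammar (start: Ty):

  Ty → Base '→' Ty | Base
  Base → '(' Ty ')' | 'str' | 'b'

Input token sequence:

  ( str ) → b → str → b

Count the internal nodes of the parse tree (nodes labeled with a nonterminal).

[Ty [Base ( [Ty [Base str]] )] → [Ty [Base b] → [Ty [Base str] → [Ty [Base b]]]]]

10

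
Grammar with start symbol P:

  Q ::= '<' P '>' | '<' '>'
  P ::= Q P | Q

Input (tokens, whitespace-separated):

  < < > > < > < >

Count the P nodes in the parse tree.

4

[P [Q < [P [Q < >]] >] [P [Q < >] [P [Q < >]]]]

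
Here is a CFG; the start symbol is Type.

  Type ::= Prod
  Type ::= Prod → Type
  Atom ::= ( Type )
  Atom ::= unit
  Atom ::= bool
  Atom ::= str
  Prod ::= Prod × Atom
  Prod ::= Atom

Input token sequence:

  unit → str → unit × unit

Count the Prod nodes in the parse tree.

[Type [Prod [Atom unit]] → [Type [Prod [Atom str]] → [Type [Prod [Prod [Atom unit]] × [Atom unit]]]]]

4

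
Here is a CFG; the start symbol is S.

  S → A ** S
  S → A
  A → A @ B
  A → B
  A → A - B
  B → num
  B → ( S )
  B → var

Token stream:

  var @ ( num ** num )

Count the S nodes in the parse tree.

[S [A [A [B var]] @ [B ( [S [A [B num]] ** [S [A [B num]]]] )]]]

3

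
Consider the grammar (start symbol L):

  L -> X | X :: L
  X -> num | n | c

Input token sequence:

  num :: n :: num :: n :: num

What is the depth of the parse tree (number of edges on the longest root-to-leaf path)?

6

[L [X num] :: [L [X n] :: [L [X num] :: [L [X n] :: [L [X num]]]]]]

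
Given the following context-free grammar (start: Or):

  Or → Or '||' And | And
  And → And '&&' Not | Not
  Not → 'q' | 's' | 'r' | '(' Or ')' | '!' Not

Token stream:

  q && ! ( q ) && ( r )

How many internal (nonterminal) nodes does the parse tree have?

[Or [And [And [And [Not q]] && [Not ! [Not ( [Or [And [Not q]]] )]]] && [Not ( [Or [And [Not r]]] )]]]

14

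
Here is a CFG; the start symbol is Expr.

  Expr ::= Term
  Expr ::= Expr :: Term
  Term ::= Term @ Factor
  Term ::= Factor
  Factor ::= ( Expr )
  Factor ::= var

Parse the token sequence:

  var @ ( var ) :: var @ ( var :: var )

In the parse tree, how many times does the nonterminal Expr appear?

[Expr [Expr [Term [Term [Factor var]] @ [Factor ( [Expr [Term [Factor var]]] )]]] :: [Term [Term [Factor var]] @ [Factor ( [Expr [Expr [Term [Factor var]]] :: [Term [Factor var]]] )]]]

5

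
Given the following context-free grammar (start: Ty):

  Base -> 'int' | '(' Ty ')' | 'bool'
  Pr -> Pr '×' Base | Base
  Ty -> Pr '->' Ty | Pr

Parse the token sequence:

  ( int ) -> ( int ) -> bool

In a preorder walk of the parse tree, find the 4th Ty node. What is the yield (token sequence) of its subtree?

[Ty [Pr [Base ( [Ty [Pr [Base int]]] )]] -> [Ty [Pr [Base ( [Ty [Pr [Base int]]] )]] -> [Ty [Pr [Base bool]]]]]

int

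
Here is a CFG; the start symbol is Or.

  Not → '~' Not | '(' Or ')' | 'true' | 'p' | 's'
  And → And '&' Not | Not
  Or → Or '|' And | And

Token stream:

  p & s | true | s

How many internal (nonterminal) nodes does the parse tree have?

[Or [Or [Or [And [And [Not p]] & [Not s]]] | [And [Not true]]] | [And [Not s]]]

11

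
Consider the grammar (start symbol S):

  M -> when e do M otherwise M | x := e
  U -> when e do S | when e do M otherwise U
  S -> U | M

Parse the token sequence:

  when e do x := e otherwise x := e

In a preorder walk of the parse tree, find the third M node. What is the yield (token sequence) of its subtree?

x := e

[S [M when e do [M x := e] otherwise [M x := e]]]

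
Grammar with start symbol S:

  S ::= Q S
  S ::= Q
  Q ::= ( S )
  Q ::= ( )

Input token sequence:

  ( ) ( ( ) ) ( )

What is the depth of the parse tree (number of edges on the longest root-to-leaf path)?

5

[S [Q ( )] [S [Q ( [S [Q ( )]] )] [S [Q ( )]]]]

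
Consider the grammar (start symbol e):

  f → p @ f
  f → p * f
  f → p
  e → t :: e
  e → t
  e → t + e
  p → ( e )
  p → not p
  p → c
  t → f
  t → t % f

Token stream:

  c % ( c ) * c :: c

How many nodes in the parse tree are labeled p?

[e [t [t [f [p c]]] % [f [p ( [e [t [f [p c]]]] )] * [f [p c]]]] :: [e [t [f [p c]]]]]

5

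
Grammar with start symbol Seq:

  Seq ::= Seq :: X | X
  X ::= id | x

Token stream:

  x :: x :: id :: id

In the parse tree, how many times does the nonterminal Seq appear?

[Seq [Seq [Seq [Seq [X x]] :: [X x]] :: [X id]] :: [X id]]

4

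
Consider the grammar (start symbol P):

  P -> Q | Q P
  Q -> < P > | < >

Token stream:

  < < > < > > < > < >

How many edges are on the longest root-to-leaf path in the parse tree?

5

[P [Q < [P [Q < >] [P [Q < >]]] >] [P [Q < >] [P [Q < >]]]]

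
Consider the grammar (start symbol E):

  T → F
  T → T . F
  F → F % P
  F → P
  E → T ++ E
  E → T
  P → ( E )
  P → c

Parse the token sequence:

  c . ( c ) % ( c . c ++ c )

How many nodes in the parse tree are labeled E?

[E [T [T [F [P c]]] . [F [F [P ( [E [T [F [P c]]]] )]] % [P ( [E [T [T [F [P c]]] . [F [P c]]] ++ [E [T [F [P c]]]]] )]]]]

4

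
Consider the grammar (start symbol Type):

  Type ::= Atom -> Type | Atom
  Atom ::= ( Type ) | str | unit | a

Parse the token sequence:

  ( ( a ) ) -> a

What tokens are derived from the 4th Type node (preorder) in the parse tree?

[Type [Atom ( [Type [Atom ( [Type [Atom a]] )]] )] -> [Type [Atom a]]]

a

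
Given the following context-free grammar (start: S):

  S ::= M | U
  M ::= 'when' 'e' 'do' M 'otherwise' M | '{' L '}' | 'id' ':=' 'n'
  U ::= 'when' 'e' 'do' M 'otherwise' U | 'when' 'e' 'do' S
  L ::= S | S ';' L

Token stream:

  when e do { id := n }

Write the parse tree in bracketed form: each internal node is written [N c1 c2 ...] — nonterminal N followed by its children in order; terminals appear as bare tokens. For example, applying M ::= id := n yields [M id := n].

S
U
when e do S
when e do M
when e do { L }
when e do { S }
when e do { M }
when e do { id := n }

[S [U when e do [S [M { [L [S [M id := n]]] }]]]]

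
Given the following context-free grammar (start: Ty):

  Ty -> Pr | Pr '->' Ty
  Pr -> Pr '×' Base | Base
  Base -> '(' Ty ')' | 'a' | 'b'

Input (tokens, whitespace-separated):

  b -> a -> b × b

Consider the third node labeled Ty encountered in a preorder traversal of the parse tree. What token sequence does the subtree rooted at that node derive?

b × b

[Ty [Pr [Base b]] -> [Ty [Pr [Base a]] -> [Ty [Pr [Pr [Base b]] × [Base b]]]]]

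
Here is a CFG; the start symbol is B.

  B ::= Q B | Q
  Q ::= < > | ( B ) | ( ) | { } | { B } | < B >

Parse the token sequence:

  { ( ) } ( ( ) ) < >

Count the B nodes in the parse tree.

5

[B [Q { [B [Q ( )]] }] [B [Q ( [B [Q ( )]] )] [B [Q < >]]]]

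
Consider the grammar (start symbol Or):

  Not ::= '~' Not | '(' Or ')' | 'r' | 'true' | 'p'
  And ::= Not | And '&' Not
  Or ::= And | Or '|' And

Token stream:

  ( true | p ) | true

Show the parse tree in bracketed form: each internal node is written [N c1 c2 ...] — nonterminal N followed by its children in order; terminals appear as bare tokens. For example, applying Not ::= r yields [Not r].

Or
Or | And
And | And
Not | And
( Or ) | And
( Or | And ) | And
( And | And ) | And
( Not | And ) | And
( true | And ) | And
( true | Not ) | And
( true | p ) | And
( true | p ) | Not
( true | p ) | true

[Or [Or [And [Not ( [Or [Or [And [Not true]]] | [And [Not p]]] )]]] | [And [Not true]]]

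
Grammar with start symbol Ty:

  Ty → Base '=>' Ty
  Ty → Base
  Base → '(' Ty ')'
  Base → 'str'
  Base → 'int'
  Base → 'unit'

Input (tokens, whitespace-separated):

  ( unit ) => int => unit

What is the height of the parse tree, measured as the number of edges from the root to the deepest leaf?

[Ty [Base ( [Ty [Base unit]] )] => [Ty [Base int] => [Ty [Base unit]]]]

4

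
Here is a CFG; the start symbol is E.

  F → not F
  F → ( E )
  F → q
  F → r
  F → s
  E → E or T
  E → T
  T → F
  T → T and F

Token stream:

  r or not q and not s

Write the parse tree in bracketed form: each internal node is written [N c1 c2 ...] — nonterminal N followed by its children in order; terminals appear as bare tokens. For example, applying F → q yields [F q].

[E [E [T [F r]]] or [T [T [F not [F q]]] and [F not [F s]]]]

E
E or T
T or T
F or T
r or T
r or T and F
r or F and F
r or not F and F
r or not q and F
r or not q and not F
r or not q and not s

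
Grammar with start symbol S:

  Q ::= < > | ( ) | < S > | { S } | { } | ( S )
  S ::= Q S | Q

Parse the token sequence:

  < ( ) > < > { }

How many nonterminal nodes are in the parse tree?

[S [Q < [S [Q ( )]] >] [S [Q < >] [S [Q { }]]]]

8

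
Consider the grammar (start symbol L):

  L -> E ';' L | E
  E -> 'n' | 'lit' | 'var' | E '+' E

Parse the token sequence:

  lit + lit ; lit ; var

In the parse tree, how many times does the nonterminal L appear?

[L [E [E lit] + [E lit]] ; [L [E lit] ; [L [E var]]]]

3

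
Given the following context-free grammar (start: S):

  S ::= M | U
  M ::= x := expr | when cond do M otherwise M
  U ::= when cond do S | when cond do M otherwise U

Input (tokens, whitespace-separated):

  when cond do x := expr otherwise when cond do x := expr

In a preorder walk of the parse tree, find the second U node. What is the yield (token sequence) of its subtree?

[S [U when cond do [M x := expr] otherwise [U when cond do [S [M x := expr]]]]]

when cond do x := expr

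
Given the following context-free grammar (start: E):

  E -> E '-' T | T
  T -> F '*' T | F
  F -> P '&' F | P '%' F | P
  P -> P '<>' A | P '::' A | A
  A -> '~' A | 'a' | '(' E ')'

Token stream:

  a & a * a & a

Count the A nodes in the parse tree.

[E [T [F [P [A a]] & [F [P [A a]]]] * [T [F [P [A a]] & [F [P [A a]]]]]]]

4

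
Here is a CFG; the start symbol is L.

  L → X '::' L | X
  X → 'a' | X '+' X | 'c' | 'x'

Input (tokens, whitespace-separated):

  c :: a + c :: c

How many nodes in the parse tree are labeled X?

[L [X c] :: [L [X [X a] + [X c]] :: [L [X c]]]]

5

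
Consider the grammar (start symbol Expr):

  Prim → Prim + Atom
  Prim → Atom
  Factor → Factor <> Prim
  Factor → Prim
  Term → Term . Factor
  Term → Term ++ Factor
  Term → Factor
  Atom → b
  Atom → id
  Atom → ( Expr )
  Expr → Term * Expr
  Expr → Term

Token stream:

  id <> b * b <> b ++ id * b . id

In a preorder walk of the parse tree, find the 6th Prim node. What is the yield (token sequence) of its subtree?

b

[Expr [Term [Factor [Factor [Prim [Atom id]]] <> [Prim [Atom b]]]] * [Expr [Term [Term [Factor [Factor [Prim [Atom b]]] <> [Prim [Atom b]]]] ++ [Factor [Prim [Atom id]]]] * [Expr [Term [Term [Factor [Prim [Atom b]]]] . [Factor [Prim [Atom id]]]]]]]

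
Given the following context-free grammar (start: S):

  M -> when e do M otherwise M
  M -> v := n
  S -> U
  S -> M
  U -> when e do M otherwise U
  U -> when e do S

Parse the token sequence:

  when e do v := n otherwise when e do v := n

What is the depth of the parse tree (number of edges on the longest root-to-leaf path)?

5

[S [U when e do [M v := n] otherwise [U when e do [S [M v := n]]]]]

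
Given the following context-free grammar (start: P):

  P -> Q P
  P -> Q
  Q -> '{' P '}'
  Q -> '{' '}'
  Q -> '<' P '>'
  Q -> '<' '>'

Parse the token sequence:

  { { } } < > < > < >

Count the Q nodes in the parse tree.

[P [Q { [P [Q { }]] }] [P [Q < >] [P [Q < >] [P [Q < >]]]]]

5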